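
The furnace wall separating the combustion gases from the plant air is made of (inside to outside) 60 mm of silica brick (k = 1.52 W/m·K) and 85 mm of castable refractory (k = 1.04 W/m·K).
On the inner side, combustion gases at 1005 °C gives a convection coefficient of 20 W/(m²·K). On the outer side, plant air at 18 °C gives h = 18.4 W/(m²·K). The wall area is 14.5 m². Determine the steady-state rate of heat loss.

Using the resistance-network approach (series):
R_inner film = 1/(h_i·A) = 1/(20×14.5) = 0.003448 K/W
R_silica brick = L/(kA) = 0.06/(1.52×14.5) = 0.002722 K/W
R_castable refractory = L/(kA) = 0.085/(1.04×14.5) = 0.005637 K/W
R_outer film = 1/(h_o·A) = 1/(18.4×14.5) = 0.003748 K/W
R_total = 0.01556 K/W
Q = ΔT / R_total = 987 / 0.01556

Q ≈ 63500 W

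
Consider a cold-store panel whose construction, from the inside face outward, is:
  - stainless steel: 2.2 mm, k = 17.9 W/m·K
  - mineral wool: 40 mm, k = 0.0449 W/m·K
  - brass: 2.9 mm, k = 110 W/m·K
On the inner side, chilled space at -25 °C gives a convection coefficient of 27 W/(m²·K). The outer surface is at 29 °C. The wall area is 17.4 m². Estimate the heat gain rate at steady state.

Q ≈ 1010 W

Thermal resistances in series:
R_inner film = 1/(h_i·A) = 1/(27×17.4) = 0.002129 K/W
R_stainless steel = L/(kA) = 0.0022/(17.9×17.4) = 7.064×10^-6 K/W
R_mineral wool = L/(kA) = 0.04/(0.0449×17.4) = 0.0512 K/W
R_brass = L/(kA) = 0.0029/(110×17.4) = 1.515×10^-6 K/W
R_total = 0.05334 K/W
Q = ΔT / R_total = 54 / 0.05334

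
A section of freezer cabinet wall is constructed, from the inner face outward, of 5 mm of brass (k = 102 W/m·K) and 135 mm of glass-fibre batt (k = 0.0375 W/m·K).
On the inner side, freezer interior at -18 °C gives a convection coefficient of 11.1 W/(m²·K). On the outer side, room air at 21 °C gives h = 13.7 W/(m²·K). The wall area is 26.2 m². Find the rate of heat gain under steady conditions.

Using the resistance-network approach (series):
R_inner film = 1/(h_i·A) = 1/(11.1×26.2) = 0.003439 K/W
R_brass = L/(kA) = 0.005/(102×26.2) = 1.871×10^-6 K/W
R_glass-fibre batt = L/(kA) = 0.135/(0.0375×26.2) = 0.1374 K/W
R_outer film = 1/(h_o·A) = 1/(13.7×26.2) = 0.002786 K/W
R_total = 0.1436 K/W
Q = ΔT / R_total = 39 / 0.1436

Q ≈ 272 W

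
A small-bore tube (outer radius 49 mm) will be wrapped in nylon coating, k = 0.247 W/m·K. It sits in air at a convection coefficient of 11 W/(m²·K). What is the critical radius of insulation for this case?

For a cylinder r_cr = k/h = 0.247/11
r_cr = 22.5 mm; since the bare radius (49 mm) is above r_cr, any added insulation will reduce heat loss.

r_cr ≈ 22.5 mm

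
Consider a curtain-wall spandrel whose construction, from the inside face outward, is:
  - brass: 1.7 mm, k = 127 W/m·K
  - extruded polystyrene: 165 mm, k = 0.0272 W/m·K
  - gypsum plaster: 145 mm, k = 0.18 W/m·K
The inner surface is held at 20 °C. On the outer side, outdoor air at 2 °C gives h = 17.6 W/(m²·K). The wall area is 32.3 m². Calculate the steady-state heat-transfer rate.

Q ≈ 83.9 W

Series thermal resistances:
R_brass = L/(kA) = 0.0017/(127×32.3) = 4.144×10^-7 K/W
R_extruded polystyrene = L/(kA) = 0.165/(0.0272×32.3) = 0.1878 K/W
R_gypsum plaster = L/(kA) = 0.145/(0.18×32.3) = 0.02494 K/W
R_outer film = 1/(h_o·A) = 1/(17.6×32.3) = 0.001759 K/W
R_total = 0.2145 K/W
Q = ΔT / R_total = 18 / 0.2145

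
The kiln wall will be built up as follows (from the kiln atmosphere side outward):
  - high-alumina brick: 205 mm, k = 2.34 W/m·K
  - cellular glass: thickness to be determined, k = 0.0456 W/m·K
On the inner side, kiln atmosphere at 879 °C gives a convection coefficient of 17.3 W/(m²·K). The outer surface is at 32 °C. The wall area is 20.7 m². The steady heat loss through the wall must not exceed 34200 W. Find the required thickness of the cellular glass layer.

L ≈ 16.7 mm

Using the resistance-network approach (series):
R_inner film = 1/(h_i·A) = 1/(17.3×20.7) = 0.002792 K/W
R_high-alumina brick = L/(kA) = 0.205/(2.34×20.7) = 0.004232 K/W
Sum of the known resistances R_other = 0.007025 K/W
Required total resistance R_tot = ΔT/Q_allow = 847/34200 = 0.02477 K/W
R_cellular glass = R_tot − R_other = 0.01774 K/W
L = R·k·A = 0.01774×0.0456×20.7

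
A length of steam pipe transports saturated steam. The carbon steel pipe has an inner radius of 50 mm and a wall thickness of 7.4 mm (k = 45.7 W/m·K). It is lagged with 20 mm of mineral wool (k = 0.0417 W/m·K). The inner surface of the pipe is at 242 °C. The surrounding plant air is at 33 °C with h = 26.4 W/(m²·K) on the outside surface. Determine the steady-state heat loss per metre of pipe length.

q′ ≈ 171 W/m

Cylindrical conduction, so R = ln(r₂/r₁)/(2πkL) per layer, in series:
R_carbon steel pipe wall = ln(57.4/50)/(2π×45.7×1) = 4.807×10^-4 K/W
R_mineral wool = ln(77.4/57.4)/(2π×0.0417×1) = 1.141 K/W
R_outer film = 1/(h_o·2πr_oL) = 1/(26.4×2π×0.0774×1) = 0.07789 K/W
R_total = 1.219 K/W
Q = ΔT/R_total = 209/1.219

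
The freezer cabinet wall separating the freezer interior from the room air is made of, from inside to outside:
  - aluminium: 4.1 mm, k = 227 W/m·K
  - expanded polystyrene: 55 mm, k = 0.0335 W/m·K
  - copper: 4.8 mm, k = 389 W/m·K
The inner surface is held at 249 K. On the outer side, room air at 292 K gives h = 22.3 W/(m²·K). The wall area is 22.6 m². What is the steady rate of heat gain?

Q ≈ 576 W

Using the resistance-network approach (series):
R_aluminium = L/(kA) = 0.0041/(227×22.6) = 7.992×10^-7 K/W
R_expanded polystyrene = L/(kA) = 0.055/(0.0335×22.6) = 0.07265 K/W
R_copper = L/(kA) = 0.0048/(389×22.6) = 5.46×10^-7 K/W
R_outer film = 1/(h_o·A) = 1/(22.3×22.6) = 0.001984 K/W
R_total = 0.07463 K/W
Q = ΔT / R_total = 43 / 0.07463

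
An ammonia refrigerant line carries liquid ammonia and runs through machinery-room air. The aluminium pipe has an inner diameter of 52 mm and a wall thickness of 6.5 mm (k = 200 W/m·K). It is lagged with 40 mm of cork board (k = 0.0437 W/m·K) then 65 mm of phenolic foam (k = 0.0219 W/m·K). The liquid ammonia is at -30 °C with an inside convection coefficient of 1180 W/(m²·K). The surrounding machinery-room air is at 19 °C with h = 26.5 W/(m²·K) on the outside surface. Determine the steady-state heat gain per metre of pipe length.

For a radial system each layer contributes R = ln(r_out/r_in)/(2πkL); films add R = 1/(hA).
R_inner film = 1/(h_i·2πr₁L) = 1/(1180×2π×0.026×1) = 0.005188 K/W
R_aluminium pipe wall = ln(32.5/26)/(2π×200×1) = 1.776×10^-4 K/W
R_cork board = ln(72.5/32.5)/(2π×0.0437×1) = 2.922 K/W
R_phenolic foam = ln(137.5/72.5)/(2π×0.0219×1) = 4.651 K/W
R_outer film = 1/(h_o·2πr_oL) = 1/(26.5×2π×0.1375×1) = 0.04368 K/W
R_total = 7.623 K/W
Q = ΔT/R_total = 49/7.623

q′ ≈ 6.43 W/m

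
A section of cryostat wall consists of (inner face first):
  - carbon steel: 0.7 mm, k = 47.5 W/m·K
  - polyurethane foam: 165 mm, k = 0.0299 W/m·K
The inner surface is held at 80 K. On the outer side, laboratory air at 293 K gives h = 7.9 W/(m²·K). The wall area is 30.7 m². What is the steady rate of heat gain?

Series thermal resistances:
R_carbon steel = L/(kA) = 0.0007/(47.5×30.7) = 4.8×10^-7 K/W
R_polyurethane foam = L/(kA) = 0.165/(0.0299×30.7) = 0.1798 K/W
R_outer film = 1/(h_o·A) = 1/(7.9×30.7) = 0.004123 K/W
R_total = 0.1839 K/W
Q = ΔT / R_total = 213 / 0.1839

Q ≈ 1160 W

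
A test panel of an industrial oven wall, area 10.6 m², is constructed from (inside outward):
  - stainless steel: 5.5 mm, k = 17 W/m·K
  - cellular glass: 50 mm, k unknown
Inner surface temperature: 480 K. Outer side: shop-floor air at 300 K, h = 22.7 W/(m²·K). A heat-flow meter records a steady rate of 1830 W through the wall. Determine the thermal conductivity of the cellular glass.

Thermal resistances in series:
R_stainless steel = L/(kA) = 0.0055/(17×10.6) = 3.052×10^-5 K/W
R_outer film = 1/(h_o·A) = 1/(22.7×10.6) = 0.004156 K/W
Sum of known resistances R_other = 0.004186 K/W
Total R = ΔT/Q = 180/1830 = 0.09836 K/W
R_cellular glass = R_total − R_other = 0.09417 K/W
k = L/(R·A) = 0.05/(0.09417×10.6)

k ≈ 0.0501 W/(m·K)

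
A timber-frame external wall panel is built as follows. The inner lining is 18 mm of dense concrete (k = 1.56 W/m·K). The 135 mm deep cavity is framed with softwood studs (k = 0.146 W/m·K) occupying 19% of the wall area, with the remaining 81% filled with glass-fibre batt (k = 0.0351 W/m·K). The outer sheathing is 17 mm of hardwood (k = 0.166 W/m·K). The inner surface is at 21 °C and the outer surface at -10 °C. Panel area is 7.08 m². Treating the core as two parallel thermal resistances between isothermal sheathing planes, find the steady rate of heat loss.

Q ≈ 87.2 W

Sheathing layers in series; stud and cavity paths in parallel between them.
R_inner = 0.018/(1.56×7.08) = 0.00163 K/W
R_stud  = 0.135/(0.146×0.19×7.08) = 0.6874 K/W
R_cav   = 0.135/(0.0351×0.81×7.08) = 0.6707 K/W
1/R_core = 1/R_stud + 1/R_cav → R_core = 0.3395 K/W
R_outer = 0.017/(0.166×7.08) = 0.01446 K/W
R_total = 0.3556 K/W
Q = ΔT/R_total = 31/0.3556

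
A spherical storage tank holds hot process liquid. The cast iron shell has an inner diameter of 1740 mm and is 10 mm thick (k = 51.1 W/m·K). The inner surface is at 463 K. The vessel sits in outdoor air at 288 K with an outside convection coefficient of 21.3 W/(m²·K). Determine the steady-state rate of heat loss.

Q ≈ 36100 W

Each spherical layer contributes R = (1/r_i − 1/r_o)/(4πk):
R_cast iron shell = (1/0.87 − 1/0.88)/(4π×51.1) = 2.034×10^-5 K/W
R_outer film = 1/(h·4πr_o²) = 1/(21.3×4π×0.88²) = 0.004824 K/W
R_total = 0.004845 K/W
Q = ΔT/R_total = 175/0.004845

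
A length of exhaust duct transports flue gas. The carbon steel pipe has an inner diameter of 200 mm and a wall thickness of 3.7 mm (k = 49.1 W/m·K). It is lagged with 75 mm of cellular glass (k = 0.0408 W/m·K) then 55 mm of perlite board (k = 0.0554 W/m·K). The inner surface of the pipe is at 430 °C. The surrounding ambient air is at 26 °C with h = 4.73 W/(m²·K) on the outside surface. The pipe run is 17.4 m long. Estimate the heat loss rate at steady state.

Q ≈ 2310 W

Per-layer cylindrical resistances, series-summed:
R_carbon steel pipe wall = ln(103.7/100)/(2π×49.1×17.4) = 6.768×10^-6 K/W
R_cellular glass = ln(178.7/103.7)/(2π×0.0408×17.4) = 0.122 K/W
R_perlite board = ln(233.7/178.7)/(2π×0.0554×17.4) = 0.0443 K/W
R_outer film = 1/(h_o·2πr_oL) = 1/(4.73×2π×0.2337×17.4) = 0.008275 K/W
R_total = 0.1746 K/W
Q = ΔT/R_total = 404/0.1746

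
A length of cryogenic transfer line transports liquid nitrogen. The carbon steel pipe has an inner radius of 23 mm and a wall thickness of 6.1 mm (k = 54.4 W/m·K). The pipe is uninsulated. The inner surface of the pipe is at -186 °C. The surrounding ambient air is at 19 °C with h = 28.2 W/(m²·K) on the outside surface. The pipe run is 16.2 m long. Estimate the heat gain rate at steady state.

Treating each annulus and film as a series resistance:
R_carbon steel pipe wall = ln(29.1/23)/(2π×54.4×16.2) = 4.248×10^-5 K/W
R_outer film = 1/(h_o·2πr_oL) = 1/(28.2×2π×0.0291×16.2) = 0.01197 K/W
R_total = 0.01201 K/W
Q = ΔT/R_total = 205/0.01201

Q ≈ 17100 W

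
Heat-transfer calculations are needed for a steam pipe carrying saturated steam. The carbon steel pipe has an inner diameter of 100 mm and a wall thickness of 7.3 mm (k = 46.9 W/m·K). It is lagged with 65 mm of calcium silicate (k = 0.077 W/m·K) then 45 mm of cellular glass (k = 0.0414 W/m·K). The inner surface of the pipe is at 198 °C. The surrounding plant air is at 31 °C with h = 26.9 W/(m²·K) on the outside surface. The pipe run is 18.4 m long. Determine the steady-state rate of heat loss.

Treating each annulus and film as a series resistance:
R_carbon steel pipe wall = ln(57.3/50)/(2π×46.9×18.4) = 2.513×10^-5 K/W
R_calcium silicate = ln(122.3/57.3)/(2π×0.077×18.4) = 0.08517 K/W
R_cellular glass = ln(167.3/122.3)/(2π×0.0414×18.4) = 0.06546 K/W
R_outer film = 1/(h_o·2πr_oL) = 1/(26.9×2π×0.1673×18.4) = 0.001922 K/W
R_total = 0.1526 K/W
Q = ΔT/R_total = 167/0.1526

Q ≈ 1090 W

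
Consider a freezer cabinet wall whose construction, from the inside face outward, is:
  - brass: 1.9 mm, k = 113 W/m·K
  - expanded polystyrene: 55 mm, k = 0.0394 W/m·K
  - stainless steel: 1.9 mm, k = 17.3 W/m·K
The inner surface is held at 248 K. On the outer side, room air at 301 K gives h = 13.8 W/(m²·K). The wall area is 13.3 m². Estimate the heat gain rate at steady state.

Q ≈ 480 W

Using the resistance-network approach (series):
R_brass = L/(kA) = 0.0019/(113×13.3) = 1.264×10^-6 K/W
R_expanded polystyrene = L/(kA) = 0.055/(0.0394×13.3) = 0.105 K/W
R_stainless steel = L/(kA) = 0.0019/(17.3×13.3) = 8.258×10^-6 K/W
R_outer film = 1/(h_o·A) = 1/(13.8×13.3) = 0.005448 K/W
R_total = 0.1104 K/W
Q = ΔT / R_total = 53 / 0.1104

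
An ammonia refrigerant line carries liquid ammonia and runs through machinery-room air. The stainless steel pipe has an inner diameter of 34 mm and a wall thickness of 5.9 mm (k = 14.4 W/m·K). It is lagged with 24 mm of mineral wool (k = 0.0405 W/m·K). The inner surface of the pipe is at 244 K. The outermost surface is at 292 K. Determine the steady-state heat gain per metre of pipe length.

Treating each annulus and film as a series resistance:
R_stainless steel pipe wall = ln(22.9/17)/(2π×14.4×1) = 0.003293 K/W
R_mineral wool = ln(46.9/22.9)/(2π×0.0405×1) = 2.817 K/W
R_total = 2.82 K/W
Q = ΔT/R_total = 48/2.82

q′ ≈ 17 W/m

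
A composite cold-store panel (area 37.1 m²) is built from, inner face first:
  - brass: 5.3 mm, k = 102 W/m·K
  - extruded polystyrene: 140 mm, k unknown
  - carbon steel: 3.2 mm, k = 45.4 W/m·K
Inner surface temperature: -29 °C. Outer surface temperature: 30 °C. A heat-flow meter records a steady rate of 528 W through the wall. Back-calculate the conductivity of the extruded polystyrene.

Using the resistance-network approach (series):
R_brass = L/(kA) = 0.0053/(102×37.1) = 1.401×10^-6 K/W
R_carbon steel = L/(kA) = 0.0032/(45.4×37.1) = 1.9×10^-6 K/W
Sum of known resistances R_other = 3.3×10^-6 K/W
Total R = ΔT/Q = 59/528 = 0.1117 K/W
R_extruded polystyrene = R_total − R_other = 0.1117 K/W
k = L/(R·A) = 0.14/(0.1117×37.1)

k ≈ 0.0338 W/(m·K)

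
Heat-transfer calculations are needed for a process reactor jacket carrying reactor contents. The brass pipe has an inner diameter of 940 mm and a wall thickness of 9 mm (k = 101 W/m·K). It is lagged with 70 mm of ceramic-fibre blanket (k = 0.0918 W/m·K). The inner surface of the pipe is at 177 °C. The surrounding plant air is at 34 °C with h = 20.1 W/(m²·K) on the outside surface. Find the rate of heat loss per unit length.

q′ ≈ 570 W/m

Radial resistances (cylindrical: R_cond = ln(r_o/r_i)/(2πkL), R_conv = 1/(h·2πrL)):
R_brass pipe wall = ln(479/470)/(2π×101×1) = 2.989×10^-5 K/W
R_ceramic-fibre blanket = ln(549/479)/(2π×0.0918×1) = 0.2365 K/W
R_outer film = 1/(h_o·2πr_oL) = 1/(20.1×2π×0.549×1) = 0.01442 K/W
R_total = 0.2509 K/W
Q = ΔT/R_total = 143/0.2509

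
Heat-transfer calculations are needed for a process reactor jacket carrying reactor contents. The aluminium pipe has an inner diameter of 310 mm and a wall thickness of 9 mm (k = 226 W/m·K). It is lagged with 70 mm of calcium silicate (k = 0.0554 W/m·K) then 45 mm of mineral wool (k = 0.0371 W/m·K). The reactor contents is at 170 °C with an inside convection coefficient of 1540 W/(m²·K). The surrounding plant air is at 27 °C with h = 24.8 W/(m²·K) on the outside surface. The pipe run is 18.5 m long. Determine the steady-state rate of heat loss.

Q ≈ 1470 W

Cylindrical conduction, so R = ln(r₂/r₁)/(2πkL) per layer, in series:
R_inner film = 1/(h_i·2πr₁L) = 1/(1540×2π×0.155×18.5) = 3.604×10^-5 K/W
R_aluminium pipe wall = ln(164/155)/(2π×226×18.5) = 2.149×10^-6 K/W
R_calcium silicate = ln(234/164)/(2π×0.0554×18.5) = 0.0552 K/W
R_mineral wool = ln(279/234)/(2π×0.0371×18.5) = 0.04079 K/W
R_outer film = 1/(h_o·2πr_oL) = 1/(24.8×2π×0.279×18.5) = 0.001243 K/W
R_total = 0.09727 K/W
Q = ΔT/R_total = 143/0.09727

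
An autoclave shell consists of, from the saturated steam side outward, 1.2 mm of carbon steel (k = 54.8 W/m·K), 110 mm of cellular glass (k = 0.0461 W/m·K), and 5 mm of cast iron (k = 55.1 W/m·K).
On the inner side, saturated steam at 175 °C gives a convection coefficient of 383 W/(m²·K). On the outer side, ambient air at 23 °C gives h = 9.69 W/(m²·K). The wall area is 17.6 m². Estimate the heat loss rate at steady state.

Q ≈ 1070 W

Thermal resistances in series:
R_inner film = 1/(h_i·A) = 1/(383×17.6) = 1.484×10^-4 K/W
R_carbon steel = L/(kA) = 0.0012/(54.8×17.6) = 1.244×10^-6 K/W
R_cellular glass = L/(kA) = 0.11/(0.0461×17.6) = 0.1356 K/W
R_cast iron = L/(kA) = 0.005/(55.1×17.6) = 5.156×10^-6 K/W
R_outer film = 1/(h_o·A) = 1/(9.69×17.6) = 0.005864 K/W
R_total = 0.1416 K/W
Q = ΔT / R_total = 152 / 0.1416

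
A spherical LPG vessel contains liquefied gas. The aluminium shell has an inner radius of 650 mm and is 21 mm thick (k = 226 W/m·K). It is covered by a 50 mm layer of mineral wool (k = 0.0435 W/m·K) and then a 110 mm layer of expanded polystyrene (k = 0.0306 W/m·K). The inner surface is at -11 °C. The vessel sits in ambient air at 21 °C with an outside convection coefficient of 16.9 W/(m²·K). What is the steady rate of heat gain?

Each spherical layer contributes R = (1/r_i − 1/r_o)/(4πk):
R_aluminium shell = (1/0.65 − 1/0.671)/(4π×226) = 1.695×10^-5 K/W
R_mineral wool = (1/0.671 − 1/0.721)/(4π×0.0435) = 0.1891 K/W
R_expanded polystyrene = (1/0.721 − 1/0.831)/(4π×0.0306) = 0.4774 K/W
R_outer film = 1/(h·4πr_o²) = 1/(16.9×4π×0.831²) = 0.006819 K/W
R_total = 0.6733 K/W
Q = ΔT/R_total = 32/0.6733

Q ≈ 47.5 W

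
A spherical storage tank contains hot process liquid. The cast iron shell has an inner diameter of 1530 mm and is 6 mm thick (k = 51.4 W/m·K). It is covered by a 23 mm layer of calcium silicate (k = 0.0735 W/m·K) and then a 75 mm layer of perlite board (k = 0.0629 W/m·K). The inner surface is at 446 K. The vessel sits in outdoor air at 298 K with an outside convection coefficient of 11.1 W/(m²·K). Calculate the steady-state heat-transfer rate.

Q ≈ 788 W

Radial (spherical) resistances in series:
R_cast iron shell = (1/0.765 − 1/0.771)/(4π×51.4) = 1.575×10^-5 K/W
R_calcium silicate = (1/0.771 − 1/0.794)/(4π×0.0735) = 0.04068 K/W
R_perlite board = (1/0.794 − 1/0.869)/(4π×0.0629) = 0.1375 K/W
R_outer film = 1/(h·4πr_o²) = 1/(11.1×4π×0.869²) = 0.009494 K/W
R_total = 0.1877 K/W
Q = ΔT/R_total = 148/0.1877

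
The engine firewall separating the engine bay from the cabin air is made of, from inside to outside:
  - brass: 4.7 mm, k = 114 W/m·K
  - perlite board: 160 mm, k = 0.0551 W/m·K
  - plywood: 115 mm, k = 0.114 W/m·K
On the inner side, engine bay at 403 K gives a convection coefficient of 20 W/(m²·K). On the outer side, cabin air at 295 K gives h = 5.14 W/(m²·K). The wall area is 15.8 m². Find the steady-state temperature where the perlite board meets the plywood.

T ≈ 326 K

Treating each layer as a thermal resistance in series:
R_inner film = 1/(h_i·A) = 1/(20×15.8) = 0.003165 K/W
R_brass = L/(kA) = 0.0047/(114×15.8) = 2.609×10^-6 K/W
R_perlite board = L/(kA) = 0.16/(0.0551×15.8) = 0.1838 K/W
R_plywood = L/(kA) = 0.115/(0.114×15.8) = 0.06385 K/W
R_outer film = 1/(h_o·A) = 1/(5.14×15.8) = 0.01231 K/W
R_total = 0.2631 K/W;  Q = ΔT/R_total = 108/0.2631 = 410.5 W
T_interface = T_inner − Q·ΣR(inner→interface) = 403 − 410×0.187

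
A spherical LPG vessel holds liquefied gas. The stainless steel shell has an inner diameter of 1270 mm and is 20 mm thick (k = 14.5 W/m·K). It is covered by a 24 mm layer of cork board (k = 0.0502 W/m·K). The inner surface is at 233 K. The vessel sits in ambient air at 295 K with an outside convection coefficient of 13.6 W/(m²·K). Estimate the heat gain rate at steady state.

Q ≈ 629 W

For a spherical shell R = (1/r₁ − 1/r₂)/(4πk); film R = 1/(h·4πr²). In series:
R_stainless steel shell = (1/0.635 − 1/0.655)/(4π×14.5) = 2.639×10^-4 K/W
R_cork board = (1/0.655 − 1/0.679)/(4π×0.0502) = 0.08554 K/W
R_outer film = 1/(h·4πr_o²) = 1/(13.6×4π×0.679²) = 0.01269 K/W
R_total = 0.0985 K/W
Q = ΔT/R_total = 62/0.0985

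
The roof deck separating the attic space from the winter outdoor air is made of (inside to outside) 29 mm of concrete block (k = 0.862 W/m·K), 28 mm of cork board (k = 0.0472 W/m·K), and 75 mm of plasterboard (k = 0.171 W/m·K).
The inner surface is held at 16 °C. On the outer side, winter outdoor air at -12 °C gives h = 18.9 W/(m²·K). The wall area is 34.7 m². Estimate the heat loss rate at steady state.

Treating each layer as a thermal resistance in series:
R_concrete block = L/(kA) = 0.029/(0.862×34.7) = 9.695×10^-4 K/W
R_cork board = L/(kA) = 0.028/(0.0472×34.7) = 0.0171 K/W
R_plasterboard = L/(kA) = 0.075/(0.171×34.7) = 0.01264 K/W
R_outer film = 1/(h_o·A) = 1/(18.9×34.7) = 0.001525 K/W
R_total = 0.03223 K/W
Q = ΔT / R_total = 28 / 0.03223

Q ≈ 869 W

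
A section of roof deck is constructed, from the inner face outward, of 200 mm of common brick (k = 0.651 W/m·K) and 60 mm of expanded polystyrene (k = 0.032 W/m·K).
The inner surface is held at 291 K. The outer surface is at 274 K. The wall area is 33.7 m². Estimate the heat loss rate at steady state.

Q ≈ 263 W

Thermal resistances in series:
R_common brick = L/(kA) = 0.2/(0.651×33.7) = 0.009116 K/W
R_expanded polystyrene = L/(kA) = 0.06/(0.032×33.7) = 0.05564 K/W
R_total = 0.06475 K/W
Q = ΔT / R_total = 17 / 0.06475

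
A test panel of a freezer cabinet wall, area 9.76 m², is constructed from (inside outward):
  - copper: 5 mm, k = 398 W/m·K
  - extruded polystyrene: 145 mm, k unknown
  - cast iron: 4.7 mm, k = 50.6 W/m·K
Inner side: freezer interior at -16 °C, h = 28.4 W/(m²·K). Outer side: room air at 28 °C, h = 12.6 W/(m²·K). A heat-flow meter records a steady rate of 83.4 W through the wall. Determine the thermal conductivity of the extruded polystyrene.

Treating each layer as a thermal resistance in series:
R_inner film = 1/(h_i·A) = 1/(28.4×9.76) = 0.003608 K/W
R_copper = L/(kA) = 0.005/(398×9.76) = 1.287×10^-6 K/W
R_cast iron = L/(kA) = 0.0047/(50.6×9.76) = 9.517×10^-6 K/W
R_outer film = 1/(h_o·A) = 1/(12.6×9.76) = 0.008132 K/W
Sum of known resistances R_other = 0.01175 K/W
Total R = ΔT/Q = 44/83.4 = 0.5276 K/W
R_extruded polystyrene = R_total − R_other = 0.5158 K/W
k = L/(R·A) = 0.145/(0.5158×9.76)

k ≈ 0.0288 W/(m·K)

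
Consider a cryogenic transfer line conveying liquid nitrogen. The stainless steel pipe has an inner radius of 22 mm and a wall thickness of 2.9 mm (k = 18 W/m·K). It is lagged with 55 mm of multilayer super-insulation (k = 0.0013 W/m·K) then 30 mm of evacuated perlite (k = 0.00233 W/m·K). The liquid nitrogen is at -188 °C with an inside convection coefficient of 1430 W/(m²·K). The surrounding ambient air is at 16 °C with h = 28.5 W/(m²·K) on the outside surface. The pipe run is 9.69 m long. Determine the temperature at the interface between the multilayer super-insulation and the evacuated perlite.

T ≈ -11.1 °C

Treating each annulus and film as a series resistance:
R_inner film = 1/(h_i·2πr₁L) = 1/(1430×2π×0.022×9.69) = 5.221×10^-4 K/W
R_stainless steel pipe wall = ln(24.9/22)/(2π×18×9.69) = 1.13×10^-4 K/W
R_multilayer super-insulation = ln(79.9/24.9)/(2π×0.0013×9.69) = 14.73 K/W
R_evacuated perlite = ln(109.9/79.9)/(2π×0.00233×9.69) = 2.247 K/W
R_outer film = 1/(h_o·2πr_oL) = 1/(28.5×2π×0.1099×9.69) = 0.005244 K/W
R_total = 16.98 K/W
Q = ΔT/R_total = 204/16.98
Q = 12 W
T_interface = T_inner + Q·ΣR(inner→interface) = -188 + 12×14.73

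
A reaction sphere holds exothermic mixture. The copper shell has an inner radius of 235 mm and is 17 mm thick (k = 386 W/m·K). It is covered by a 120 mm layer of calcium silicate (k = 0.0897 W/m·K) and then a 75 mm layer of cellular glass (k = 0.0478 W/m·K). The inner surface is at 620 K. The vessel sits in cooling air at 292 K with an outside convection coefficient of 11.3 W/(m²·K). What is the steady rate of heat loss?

Q ≈ 171 W

Each spherical layer contributes R = (1/r_i − 1/r_o)/(4πk):
R_copper shell = (1/0.235 − 1/0.252)/(4π×386) = 5.918×10^-5 K/W
R_calcium silicate = (1/0.252 − 1/0.372)/(4π×0.0897) = 1.136 K/W
R_cellular glass = (1/0.372 − 1/0.447)/(4π×0.0478) = 0.7509 K/W
R_outer film = 1/(h·4πr_o²) = 1/(11.3×4π×0.447²) = 0.03524 K/W
R_total = 1.922 K/W
Q = ΔT/R_total = 328/1.922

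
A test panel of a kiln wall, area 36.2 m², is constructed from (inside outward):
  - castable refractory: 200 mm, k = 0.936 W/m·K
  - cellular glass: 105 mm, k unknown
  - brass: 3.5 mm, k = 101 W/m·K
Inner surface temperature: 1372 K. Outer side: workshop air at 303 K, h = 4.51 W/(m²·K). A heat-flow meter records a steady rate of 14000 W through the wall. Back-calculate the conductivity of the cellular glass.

k ≈ 0.0451 W/(m·K)

Using the resistance-network approach (series):
R_castable refractory = L/(kA) = 0.2/(0.936×36.2) = 0.005903 K/W
R_brass = L/(kA) = 0.0035/(101×36.2) = 9.573×10^-7 K/W
R_outer film = 1/(h_o·A) = 1/(4.51×36.2) = 0.006125 K/W
Sum of known resistances R_other = 0.01203 K/W
Total R = ΔT/Q = 1069/14000 = 0.07636 K/W
R_cellular glass = R_total − R_other = 0.06433 K/W
k = L/(R·A) = 0.105/(0.06433×36.2)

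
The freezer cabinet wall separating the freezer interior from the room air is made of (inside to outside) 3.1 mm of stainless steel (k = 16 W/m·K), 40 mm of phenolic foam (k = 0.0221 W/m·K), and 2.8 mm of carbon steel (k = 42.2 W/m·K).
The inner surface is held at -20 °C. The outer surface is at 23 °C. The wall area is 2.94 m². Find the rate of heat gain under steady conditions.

Using the resistance-network approach (series):
R_stainless steel = L/(kA) = 0.0031/(16×2.94) = 6.59×10^-5 K/W
R_phenolic foam = L/(kA) = 0.04/(0.0221×2.94) = 0.6156 K/W
R_carbon steel = L/(kA) = 0.0028/(42.2×2.94) = 2.257×10^-5 K/W
R_total = 0.6157 K/W
Q = ΔT / R_total = 43 / 0.6157

Q ≈ 69.8 W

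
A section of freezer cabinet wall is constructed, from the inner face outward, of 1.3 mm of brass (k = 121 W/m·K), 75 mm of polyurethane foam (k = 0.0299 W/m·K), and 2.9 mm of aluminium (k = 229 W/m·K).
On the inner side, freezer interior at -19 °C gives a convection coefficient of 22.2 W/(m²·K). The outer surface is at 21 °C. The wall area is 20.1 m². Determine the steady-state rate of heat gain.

Q ≈ 315 W

Using the resistance-network approach (series):
R_inner film = 1/(h_i·A) = 1/(22.2×20.1) = 0.002241 K/W
R_brass = L/(kA) = 0.0013/(121×20.1) = 5.345×10^-7 K/W
R_polyurethane foam = L/(kA) = 0.075/(0.0299×20.1) = 0.1248 K/W
R_aluminium = L/(kA) = 0.0029/(229×20.1) = 6.3×10^-7 K/W
R_total = 0.127 K/W
Q = ΔT / R_total = 40 / 0.127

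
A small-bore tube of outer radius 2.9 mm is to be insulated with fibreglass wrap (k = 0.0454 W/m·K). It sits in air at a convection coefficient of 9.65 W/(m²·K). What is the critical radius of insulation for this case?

r_cr ≈ 4.7 mm

For a cylinder r_cr = k/h = 0.0454/9.65
r_cr = 4.7 mm; since the bare radius (2.9 mm) is below r_cr, adding a thin layer of insulation will *increase* heat loss.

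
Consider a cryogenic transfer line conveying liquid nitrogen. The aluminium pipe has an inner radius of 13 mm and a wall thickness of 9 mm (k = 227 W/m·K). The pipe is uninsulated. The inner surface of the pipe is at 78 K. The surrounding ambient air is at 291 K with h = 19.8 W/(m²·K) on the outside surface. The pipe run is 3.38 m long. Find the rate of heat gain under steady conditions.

Cylindrical conduction, so R = ln(r₂/r₁)/(2πkL) per layer, in series:
R_aluminium pipe wall = ln(22/13)/(2π×227×3.38) = 1.091×10^-4 K/W
R_outer film = 1/(h_o·2πr_oL) = 1/(19.8×2π×0.022×3.38) = 0.1081 K/W
R_total = 0.1082 K/W
Q = ΔT/R_total = 213/0.1082

Q ≈ 1970 W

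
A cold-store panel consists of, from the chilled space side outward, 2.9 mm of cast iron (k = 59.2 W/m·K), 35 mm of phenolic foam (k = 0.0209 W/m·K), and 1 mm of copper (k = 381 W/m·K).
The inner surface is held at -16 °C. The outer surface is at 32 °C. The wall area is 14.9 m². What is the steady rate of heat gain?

Model the wall as resistances in series:
R_cast iron = L/(kA) = 0.0029/(59.2×14.9) = 3.288×10^-6 K/W
R_phenolic foam = L/(kA) = 0.035/(0.0209×14.9) = 0.1124 K/W
R_copper = L/(kA) = 0.001/(381×14.9) = 1.762×10^-7 K/W
R_total = 0.1124 K/W
Q = ΔT / R_total = 48 / 0.1124

Q ≈ 427 W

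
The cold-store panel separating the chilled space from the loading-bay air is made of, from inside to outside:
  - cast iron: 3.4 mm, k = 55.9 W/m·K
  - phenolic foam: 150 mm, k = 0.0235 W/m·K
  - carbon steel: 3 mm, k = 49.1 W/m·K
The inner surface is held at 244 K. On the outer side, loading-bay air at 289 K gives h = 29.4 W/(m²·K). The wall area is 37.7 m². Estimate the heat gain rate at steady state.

Q ≈ 264 W

Thermal resistances in series:
R_cast iron = L/(kA) = 0.0034/(55.9×37.7) = 1.613×10^-6 K/W
R_phenolic foam = L/(kA) = 0.15/(0.0235×37.7) = 0.1693 K/W
R_carbon steel = L/(kA) = 0.003/(49.1×37.7) = 1.621×10^-6 K/W
R_outer film = 1/(h_o·A) = 1/(29.4×37.7) = 9.022×10^-4 K/W
R_total = 0.1702 K/W
Q = ΔT / R_total = 45 / 0.1702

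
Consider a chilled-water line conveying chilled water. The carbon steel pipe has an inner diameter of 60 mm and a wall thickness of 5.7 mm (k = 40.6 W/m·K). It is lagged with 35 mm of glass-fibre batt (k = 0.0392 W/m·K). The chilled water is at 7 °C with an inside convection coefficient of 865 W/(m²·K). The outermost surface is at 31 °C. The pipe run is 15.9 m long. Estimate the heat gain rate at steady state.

Treating each annulus and film as a series resistance:
R_inner film = 1/(h_i·2πr₁L) = 1/(865×2π×0.03×15.9) = 3.857×10^-4 K/W
R_carbon steel pipe wall = ln(35.7/30)/(2π×40.6×15.9) = 4.289×10^-5 K/W
R_glass-fibre batt = ln(70.7/35.7)/(2π×0.0392×15.9) = 0.1745 K/W
R_total = 0.1749 K/W
Q = ΔT/R_total = 24/0.1749

Q ≈ 137 W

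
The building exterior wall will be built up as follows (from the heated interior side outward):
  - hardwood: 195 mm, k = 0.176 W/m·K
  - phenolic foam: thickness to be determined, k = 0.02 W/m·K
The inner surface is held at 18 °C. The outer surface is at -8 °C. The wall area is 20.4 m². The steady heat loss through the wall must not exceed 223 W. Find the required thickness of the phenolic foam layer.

Using the resistance-network approach (series):
R_hardwood = L/(kA) = 0.195/(0.176×20.4) = 0.05431 K/W
Sum of the known resistances R_other = 0.05431 K/W
Required total resistance R_tot = ΔT/Q_allow = 26/223 = 0.1166 K/W
R_phenolic foam = R_tot − R_other = 0.06228 K/W
L = R·k·A = 0.06228×0.02×20.4

L ≈ 25.4 mm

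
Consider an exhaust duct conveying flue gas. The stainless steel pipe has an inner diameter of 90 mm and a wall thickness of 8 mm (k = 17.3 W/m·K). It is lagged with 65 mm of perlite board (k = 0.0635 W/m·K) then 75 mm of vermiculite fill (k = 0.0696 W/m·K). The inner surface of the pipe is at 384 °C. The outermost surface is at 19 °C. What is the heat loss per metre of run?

q′ ≈ 117 W/m

For a radial system each layer contributes R = ln(r_out/r_in)/(2πkL); films add R = 1/(hA).
R_stainless steel pipe wall = ln(53/45)/(2π×17.3×1) = 0.001505 K/W
R_perlite board = ln(118/53)/(2π×0.0635×1) = 2.006 K/W
R_vermiculite fill = ln(193/118)/(2π×0.0696×1) = 1.125 K/W
R_total = 3.133 K/W
Q = ΔT/R_total = 365/3.133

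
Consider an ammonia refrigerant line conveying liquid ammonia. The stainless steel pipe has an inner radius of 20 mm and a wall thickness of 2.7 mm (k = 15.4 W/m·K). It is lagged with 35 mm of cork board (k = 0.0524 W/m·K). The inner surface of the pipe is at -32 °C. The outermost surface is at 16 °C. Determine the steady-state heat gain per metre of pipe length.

For a radial system each layer contributes R = ln(r_out/r_in)/(2πkL); films add R = 1/(hA).
R_stainless steel pipe wall = ln(22.7/20)/(2π×15.4×1) = 0.001309 K/W
R_cork board = ln(57.7/22.7)/(2π×0.0524×1) = 2.833 K/W
R_total = 2.835 K/W
Q = ΔT/R_total = 48/2.835

q′ ≈ 16.9 W/m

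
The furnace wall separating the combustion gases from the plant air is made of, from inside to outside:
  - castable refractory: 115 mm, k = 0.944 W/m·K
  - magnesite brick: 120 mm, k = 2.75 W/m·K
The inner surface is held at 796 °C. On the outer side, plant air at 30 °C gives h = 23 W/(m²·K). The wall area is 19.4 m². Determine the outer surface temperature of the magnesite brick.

T ≈ 189 °C

Thermal resistances in series:
R_castable refractory = L/(kA) = 0.115/(0.944×19.4) = 0.006279 K/W
R_magnesite brick = L/(kA) = 0.12/(2.75×19.4) = 0.002249 K/W
R_outer film = 1/(h_o·A) = 1/(23×19.4) = 0.002241 K/W
R_total = 0.01077 K/W;  Q = ΔT/R_total = 766/0.01077 = 71120 W
T_interface = T_inner − Q·ΣR(inner→interface) = 796 − 71100×0.008529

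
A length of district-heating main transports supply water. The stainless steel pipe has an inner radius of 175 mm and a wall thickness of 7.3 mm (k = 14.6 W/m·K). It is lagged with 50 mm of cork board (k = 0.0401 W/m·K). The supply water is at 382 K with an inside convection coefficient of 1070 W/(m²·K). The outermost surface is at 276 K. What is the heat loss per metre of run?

Cylindrical conduction, so R = ln(r₂/r₁)/(2πkL) per layer, in series:
R_inner film = 1/(h_i·2πr₁L) = 1/(1070×2π×0.175×1) = 8.5×10^-4 K/W
R_stainless steel pipe wall = ln(182.3/175)/(2π×14.6×1) = 4.455×10^-4 K/W
R_cork board = ln(232.3/182.3)/(2π×0.0401×1) = 0.962 K/W
R_total = 0.9633 K/W
Q = ΔT/R_total = 106/0.9633

q′ ≈ 110 W/m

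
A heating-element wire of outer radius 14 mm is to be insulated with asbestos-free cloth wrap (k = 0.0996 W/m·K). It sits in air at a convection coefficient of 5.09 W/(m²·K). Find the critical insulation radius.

For a cylinder r_cr = k/h = 0.0996/5.09
r_cr = 19.6 mm; since the bare radius (14 mm) is below r_cr, adding a thin layer of insulation will *increase* heat loss.

r_cr ≈ 19.6 mm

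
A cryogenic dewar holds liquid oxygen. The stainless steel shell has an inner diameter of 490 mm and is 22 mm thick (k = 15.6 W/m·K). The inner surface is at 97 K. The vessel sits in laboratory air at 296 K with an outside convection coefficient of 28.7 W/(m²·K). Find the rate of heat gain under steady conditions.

Q ≈ 4900 W

Radial (spherical) resistances in series:
R_stainless steel shell = (1/0.245 − 1/0.267)/(4π×15.6) = 0.001716 K/W
R_outer film = 1/(h·4πr_o²) = 1/(28.7×4π×0.267²) = 0.03889 K/W
R_total = 0.04061 K/W
Q = ΔT/R_total = 199/0.04061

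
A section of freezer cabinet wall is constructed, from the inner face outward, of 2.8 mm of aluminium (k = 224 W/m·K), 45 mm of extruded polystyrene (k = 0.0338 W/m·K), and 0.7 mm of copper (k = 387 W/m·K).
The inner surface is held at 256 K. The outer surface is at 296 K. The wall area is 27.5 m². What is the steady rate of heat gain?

Q ≈ 826 W

Model the wall as resistances in series:
R_aluminium = L/(kA) = 0.0028/(224×27.5) = 4.545×10^-7 K/W
R_extruded polystyrene = L/(kA) = 0.045/(0.0338×27.5) = 0.04841 K/W
R_copper = L/(kA) = 0.0007/(387×27.5) = 6.577×10^-8 K/W
R_total = 0.04841 K/W
Q = ΔT / R_total = 40 / 0.04841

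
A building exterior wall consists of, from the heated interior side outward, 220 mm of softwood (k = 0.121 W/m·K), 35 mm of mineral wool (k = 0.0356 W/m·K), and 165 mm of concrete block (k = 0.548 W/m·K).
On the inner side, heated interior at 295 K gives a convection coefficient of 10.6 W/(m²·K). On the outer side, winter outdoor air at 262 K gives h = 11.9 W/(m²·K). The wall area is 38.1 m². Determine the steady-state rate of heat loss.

Model the wall as resistances in series:
R_inner film = 1/(h_i·A) = 1/(10.6×38.1) = 0.002476 K/W
R_softwood = L/(kA) = 0.22/(0.121×38.1) = 0.04772 K/W
R_mineral wool = L/(kA) = 0.035/(0.0356×38.1) = 0.0258 K/W
R_concrete block = L/(kA) = 0.165/(0.548×38.1) = 0.007903 K/W
R_outer film = 1/(h_o·A) = 1/(11.9×38.1) = 0.002206 K/W
R_total = 0.08611 K/W
Q = ΔT / R_total = 33 / 0.08611

Q ≈ 383 W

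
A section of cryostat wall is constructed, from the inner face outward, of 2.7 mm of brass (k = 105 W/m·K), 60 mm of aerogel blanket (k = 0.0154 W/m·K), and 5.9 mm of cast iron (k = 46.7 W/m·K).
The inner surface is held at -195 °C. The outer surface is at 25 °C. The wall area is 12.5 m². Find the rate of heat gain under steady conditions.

Using the resistance-network approach (series):
R_brass = L/(kA) = 0.0027/(105×12.5) = 2.057×10^-6 K/W
R_aerogel blanket = L/(kA) = 0.06/(0.0154×12.5) = 0.3117 K/W
R_cast iron = L/(kA) = 0.0059/(46.7×12.5) = 1.011×10^-5 K/W
R_total = 0.3117 K/W
Q = ΔT / R_total = 220 / 0.3117

Q ≈ 706 W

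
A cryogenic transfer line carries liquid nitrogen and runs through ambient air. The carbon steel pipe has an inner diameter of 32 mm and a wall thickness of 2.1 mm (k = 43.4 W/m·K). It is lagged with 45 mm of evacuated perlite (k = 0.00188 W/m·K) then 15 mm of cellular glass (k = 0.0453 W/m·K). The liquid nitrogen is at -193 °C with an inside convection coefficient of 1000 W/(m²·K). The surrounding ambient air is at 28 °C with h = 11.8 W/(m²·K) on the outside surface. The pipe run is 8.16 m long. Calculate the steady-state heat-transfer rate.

For a radial system each layer contributes R = ln(r_out/r_in)/(2πkL); films add R = 1/(hA).
R_inner film = 1/(h_i·2πr₁L) = 1/(1000×2π×0.016×8.16) = 0.001219 K/W
R_carbon steel pipe wall = ln(18.1/16)/(2π×43.4×8.16) = 5.542×10^-5 K/W
R_evacuated perlite = ln(63.1/18.1)/(2π×0.00188×8.16) = 12.96 K/W
R_cellular glass = ln(78.1/63.1)/(2π×0.0453×8.16) = 0.09182 K/W
R_outer film = 1/(h_o·2πr_oL) = 1/(11.8×2π×0.0781×8.16) = 0.02116 K/W
R_total = 13.07 K/W
Q = ΔT/R_total = 221/13.07

Q ≈ 16.9 W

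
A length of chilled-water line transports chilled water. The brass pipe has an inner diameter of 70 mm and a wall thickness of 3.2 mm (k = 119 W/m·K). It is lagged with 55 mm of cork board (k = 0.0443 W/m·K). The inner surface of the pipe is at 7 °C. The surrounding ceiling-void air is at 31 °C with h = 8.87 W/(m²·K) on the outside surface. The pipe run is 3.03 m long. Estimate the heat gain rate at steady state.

Cylindrical conduction, so R = ln(r₂/r₁)/(2πkL) per layer, in series:
R_brass pipe wall = ln(38.2/35)/(2π×119×3.03) = 3.862×10^-5 K/W
R_cork board = ln(93.2/38.2)/(2π×0.0443×3.03) = 1.058 K/W
R_outer film = 1/(h_o·2πr_oL) = 1/(8.87×2π×0.0932×3.03) = 0.06354 K/W
R_total = 1.121 K/W
Q = ΔT/R_total = 24/1.121

Q ≈ 21.4 W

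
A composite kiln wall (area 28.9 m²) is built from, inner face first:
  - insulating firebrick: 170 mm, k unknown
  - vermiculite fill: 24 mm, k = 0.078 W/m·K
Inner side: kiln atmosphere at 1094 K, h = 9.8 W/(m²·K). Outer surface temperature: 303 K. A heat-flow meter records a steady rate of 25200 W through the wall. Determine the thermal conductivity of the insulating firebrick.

k ≈ 0.342 W/(m·K)

Model the wall as resistances in series:
R_inner film = 1/(h_i·A) = 1/(9.8×28.9) = 0.003531 K/W
R_vermiculite fill = L/(kA) = 0.024/(0.078×28.9) = 0.01065 K/W
Sum of known resistances R_other = 0.01418 K/W
Total R = ΔT/Q = 791/25200 = 0.03139 K/W
R_insulating firebrick = R_total − R_other = 0.01721 K/W
k = L/(R·A) = 0.17/(0.01721×28.9)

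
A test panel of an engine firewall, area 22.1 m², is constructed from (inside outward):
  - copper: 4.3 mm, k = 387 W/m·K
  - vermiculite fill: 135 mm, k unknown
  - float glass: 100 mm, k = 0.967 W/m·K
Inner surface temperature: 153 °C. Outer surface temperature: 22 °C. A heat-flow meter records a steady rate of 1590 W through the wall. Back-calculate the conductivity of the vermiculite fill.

k ≈ 0.0786 W/(m·K)

Thermal resistances in series:
R_copper = L/(kA) = 0.0043/(387×22.1) = 5.028×10^-7 K/W
R_float glass = L/(kA) = 0.1/(0.967×22.1) = 0.004679 K/W
Sum of known resistances R_other = 0.00468 K/W
Total R = ΔT/Q = 131/1590 = 0.08239 K/W
R_vermiculite fill = R_total − R_other = 0.07771 K/W
k = L/(R·A) = 0.135/(0.07771×22.1)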